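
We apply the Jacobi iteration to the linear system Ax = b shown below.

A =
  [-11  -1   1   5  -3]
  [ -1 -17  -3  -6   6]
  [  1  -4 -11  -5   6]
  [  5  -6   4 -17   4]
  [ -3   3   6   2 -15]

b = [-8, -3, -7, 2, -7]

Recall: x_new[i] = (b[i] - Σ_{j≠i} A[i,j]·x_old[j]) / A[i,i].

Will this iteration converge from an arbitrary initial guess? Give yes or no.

yes

Split A = D + L + U, D = diag(-11, -17, -11, -17, -15).
Jacobi T = -D⁻¹(L+U): T[1,0] = -(-1)/(-17) = -0.0588; T[1,1] = 0.
  T[0,:] = [+0.0000  -0.0909  +0.0909  +0.4545  -0.2727]
  T[1,:] = [-0.0588  +0.0000  -0.1765  -0.3529  +0.3529]
  T[2,:] = [+0.0909  -0.3636  +0.0000  -0.4545  +0.5455]
  T[3,:] = [+0.2941  -0.3529  +0.2353  +0.0000  +0.2353]
  T[4,:] = [-0.2000  +0.2000  +0.4000  +0.1333  +0.0000]
|roots of det(T-λI)|: 0.8631, 0.4922, 0.4250, 0.1655, 0.1115.
spectral radius ρ = 0.8631; 0.8631 < 1 ⇒ converges.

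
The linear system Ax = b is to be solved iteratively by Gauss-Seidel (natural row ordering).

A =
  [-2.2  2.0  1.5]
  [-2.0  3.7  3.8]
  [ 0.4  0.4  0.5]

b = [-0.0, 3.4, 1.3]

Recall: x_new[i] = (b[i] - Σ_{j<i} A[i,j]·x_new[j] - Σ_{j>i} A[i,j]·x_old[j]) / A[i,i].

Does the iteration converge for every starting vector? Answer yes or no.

no

Diagonal D = diag(-2.2, 3.7, 0.5); L, U strict lower/upper.
GS T = -(D+L)⁻¹U: row 0 first, T[0,1] = -(2)/(-2.2) = +0.9091; later rows by forward substitution.
  T[0,:] = [+0.0000  +0.9091  +0.6818]
  T[1,:] = [+0.0000  +0.4914  -0.6585]
  T[2,:] = [+0.0000  -1.1204  -0.0187]
eigenvalue magnitudes: 1.1324, 0.6596, 0.0000.
ρ = 1.1324; 1.1324 > 1: divergent.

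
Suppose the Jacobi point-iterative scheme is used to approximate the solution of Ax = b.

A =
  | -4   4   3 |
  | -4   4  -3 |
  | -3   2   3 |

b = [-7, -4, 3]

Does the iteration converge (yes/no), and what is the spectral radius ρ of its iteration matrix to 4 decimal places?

no, ρ = 1.2071

Split A = D + L + U, D = diag(-4, 4, 3).
Jacobi T = -D⁻¹(L+U): T[1,0] = -(-4)/(4) = +1.0000; T[1,1] = 0.
  T[0,:] = [+0.0000 +1.0000 +0.7500]
  T[1,:] = [+1.0000 +0.0000 +0.7500]
  T[2,:] = [+1.0000 -0.6667 +0.0000]
|eigenvalues of T|: 1.2071, 1.0000, 0.2071.
ρ(T) = max|λ| = 1.2071; 1.2071 > 1 ⇒ diverges.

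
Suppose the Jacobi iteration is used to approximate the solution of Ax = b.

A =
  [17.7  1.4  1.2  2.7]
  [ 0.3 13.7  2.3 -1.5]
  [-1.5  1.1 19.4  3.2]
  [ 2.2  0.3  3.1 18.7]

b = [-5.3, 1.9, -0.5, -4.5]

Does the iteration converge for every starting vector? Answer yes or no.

yes

Let D = diag(17.7, 13.7, 19.4, 18.7); L, U the strict triangles.
T_J = -D⁻¹(L+U): T[3,0] = -(2.2)/(18.7) = -0.1176; T[3,3] = 0.
  T[0,:] = [+0.0000  -0.0791  -0.0678  -0.1525]
  T[1,:] = [-0.0219  +0.0000  -0.1679  +0.1095]
  T[2,:] = [+0.0773  -0.0567  +0.0000  -0.1649]
  T[3,:] = [-0.1176  -0.0160  -0.1658  +0.0000]
|eigenvalues of T|: 0.2519, 0.1887, 0.0448, 0.0448.
ρ = 0.2519; 0.2519 < 1 ⇒ converges.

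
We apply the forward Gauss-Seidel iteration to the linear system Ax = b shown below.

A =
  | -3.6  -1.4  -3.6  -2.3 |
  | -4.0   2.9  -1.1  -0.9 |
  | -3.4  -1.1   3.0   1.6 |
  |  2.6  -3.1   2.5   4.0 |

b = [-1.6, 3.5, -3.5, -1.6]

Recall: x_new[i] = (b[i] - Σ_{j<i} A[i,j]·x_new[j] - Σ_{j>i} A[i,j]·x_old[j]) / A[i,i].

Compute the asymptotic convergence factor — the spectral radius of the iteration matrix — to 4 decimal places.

Let D = diag(-3.6, 2.9, 3, 4); L, U the strict triangles.
T_GS = -(D+L)⁻¹U: row 0 first, T[0,3] = -(-2.3)/(-3.6) = -0.6389; later rows by forward substitution.
  T[0,:] = [+0.0000 -0.3889 -1.0000 -0.6389]
  T[1,:] = [+0.0000 -0.5364 -1.0000 -0.5709]
  T[2,:] = [+0.0000 -0.6374 -1.5000 -1.4667]
  T[3,:] = [+0.0000 +0.2355 +0.8125 +0.8896]
moduli |λ_i(T)| = 1.4002, 0.1911, 0.1911, 0.0000.
ρ = 1.4002; 1.4002 > 1: divergent.

1.4002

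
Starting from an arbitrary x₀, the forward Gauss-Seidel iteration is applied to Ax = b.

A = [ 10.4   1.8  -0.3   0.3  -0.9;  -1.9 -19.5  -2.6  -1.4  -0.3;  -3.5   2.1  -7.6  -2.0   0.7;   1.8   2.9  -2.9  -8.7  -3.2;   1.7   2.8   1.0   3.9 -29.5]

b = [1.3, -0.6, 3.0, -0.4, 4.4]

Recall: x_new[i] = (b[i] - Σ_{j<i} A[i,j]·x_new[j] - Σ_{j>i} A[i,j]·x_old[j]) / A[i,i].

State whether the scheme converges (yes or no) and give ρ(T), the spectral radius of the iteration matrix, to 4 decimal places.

Diagonal D = diag(10.4, -19.5, -7.6, -8.7, -29.5); L, U strict lower/upper.
GS T = -(D+L)⁻¹U: row 0 first, T[0,4] = -(-0.9)/(10.4) = +0.0865; later rows by forward substitution.
  T[0,:] = [+0.0000 -0.1731 +0.0288 -0.0288 +0.0865]
  T[1,:] = [+0.0000 +0.0169 -0.1361 -0.0690 -0.0238]
  T[2,:] = [+0.0000 +0.0844 -0.0509 -0.2689 +0.0457]
  T[3,:] = [+0.0000 -0.0583 -0.0224 +0.0607 -0.3731]
  T[4,:] = [+0.0000 -0.0132 -0.0160 -0.0093 -0.0450]
moduli |λ_i(T)| = 0.1725, 0.1256, 0.1256, 0.0473, 0.0000.
ρ = 0.1725; 0.1725 < 1, so it converges for any x₀.

yes, ρ = 0.1725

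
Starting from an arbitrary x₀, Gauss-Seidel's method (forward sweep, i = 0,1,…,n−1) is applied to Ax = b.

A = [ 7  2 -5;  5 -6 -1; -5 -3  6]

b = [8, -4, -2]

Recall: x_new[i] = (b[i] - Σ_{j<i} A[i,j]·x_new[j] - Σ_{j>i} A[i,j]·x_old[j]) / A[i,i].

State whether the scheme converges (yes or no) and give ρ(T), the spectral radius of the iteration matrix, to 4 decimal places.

Diagonal D = diag(7, -6, 6); L, U strict lower/upper.
GS T = -(D+L)⁻¹U: row 0 first, T[0,2] = -(-5)/(7) = +0.7143; later rows by forward substitution.
  T[0,:] = [+0.0000, -0.2857, +0.7143]
  T[1,:] = [+0.0000, -0.2381, +0.4286]
  T[2,:] = [+0.0000, -0.3571, +0.8095]
|eigenvalues of T|: 0.6340, 0.0626, 0.0000.
spectral radius ρ = 0.6340; 0.6340 < 1: convergent.

yes, ρ = 0.6340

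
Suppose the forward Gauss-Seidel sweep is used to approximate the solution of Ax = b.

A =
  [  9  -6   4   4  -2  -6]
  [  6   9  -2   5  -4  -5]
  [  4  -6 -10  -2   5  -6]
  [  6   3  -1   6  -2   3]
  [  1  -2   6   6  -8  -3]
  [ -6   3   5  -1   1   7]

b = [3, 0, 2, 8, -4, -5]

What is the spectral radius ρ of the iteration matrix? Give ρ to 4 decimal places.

1.4223

Let D = diag(9, 9, -10, 6, -8, 7); L, U the strict triangles.
GS T = -(D+L)⁻¹U: row 0 first, T[0,5] = -(-6)/(9) = +0.6667; later rows by forward substitution.
  T[0,:] = [+0.0000  +0.6667  -0.4444  -0.4444  +0.2222  +0.6667]
  T[1,:] = [+0.0000  -0.4444  +0.5185  -0.2593  +0.2963  +0.1111]
  T[2,:] = [+0.0000  +0.5333  -0.4889  -0.2222  +0.4111  -0.4000]
  T[3,:] = [+0.0000  -0.3556  +0.1037  +0.5370  +0.0315  -1.2889]
  T[4,:] = [+0.0000  +0.3278  -0.4741  +0.2454  +0.2856  -1.5861]
  T[5,:] = [+0.0000  +0.2833  -0.1714  -0.0694  -0.2665  +0.8520]
|λ(T)| sorted: 1.4223, 1.0317, 0.4083, 0.1071, 0.0495, 0.0000.
ρ(T) = max|λ| = 1.4223; 1.4223 > 1, so it fails to converge.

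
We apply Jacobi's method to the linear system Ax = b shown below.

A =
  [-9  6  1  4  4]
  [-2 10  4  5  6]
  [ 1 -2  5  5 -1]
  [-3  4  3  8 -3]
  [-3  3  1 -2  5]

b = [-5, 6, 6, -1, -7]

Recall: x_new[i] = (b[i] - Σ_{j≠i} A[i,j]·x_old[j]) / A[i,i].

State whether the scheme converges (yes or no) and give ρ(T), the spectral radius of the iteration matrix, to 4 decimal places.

Write A = D+L+U with D = diag(-9, 10, 5, 8, 5).
Jacobi T = -D⁻¹(L+U): T[2,0] = -(1)/(5) = -0.2000; T[2,2] = 0.
  T[0,:] = [+0.0000  +0.6667  +0.1111  +0.4444  +0.4444]
  T[1,:] = [+0.2000  +0.0000  -0.4000  -0.5000  -0.6000]
  T[2,:] = [-0.2000  +0.4000  +0.0000  -1.0000  +0.2000]
  T[3,:] = [+0.3750  -0.5000  -0.3750  +0.0000  +0.3750]
  T[4,:] = [+0.6000  -0.6000  -0.2000  +0.4000  +0.0000]
|roots of det(T-λI)|: 1.1460, 0.9416, 0.8123, 0.3678, 0.3678.
ρ = 1.1460; 1.1460 > 1, so it fails to converge.

no, ρ = 1.1460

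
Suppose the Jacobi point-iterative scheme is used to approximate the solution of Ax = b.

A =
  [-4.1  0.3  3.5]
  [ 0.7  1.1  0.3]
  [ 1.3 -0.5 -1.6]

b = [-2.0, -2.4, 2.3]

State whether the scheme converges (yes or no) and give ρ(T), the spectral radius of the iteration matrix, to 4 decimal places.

yes, ρ = 0.9458

A = D + L + U where D = diag(-4.1, 1.1, -1.6).
Jacobi T = -D⁻¹(L+U): T[1,0] = -(0.7)/(1.1) = -0.6364; T[1,1] = 0.
  T[0,:] = [+0.0000 +0.0732 +0.8537]
  T[1,:] = [-0.6364 +0.0000 -0.2727]
  T[2,:] = [+0.8125 -0.3125 +0.0000]
moduli |λ_i(T)| = 0.9458, 0.7205, 0.2253.
spectral radius ρ = 0.9458; 0.9458 < 1 ⇒ converges.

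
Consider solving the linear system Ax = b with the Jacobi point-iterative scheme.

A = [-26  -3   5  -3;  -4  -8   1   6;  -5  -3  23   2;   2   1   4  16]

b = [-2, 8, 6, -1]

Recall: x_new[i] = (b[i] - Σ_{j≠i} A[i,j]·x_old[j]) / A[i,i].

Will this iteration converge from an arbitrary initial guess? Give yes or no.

A = D + L + U where D = diag(-26, -8, 23, 16).
Jacobi T = -D⁻¹(L+U): T[0,1] = -(-3)/(-26) = -0.1154; T[0,0] = 0.
  T[0,:] = [+0.0000, -0.1154, +0.1923, -0.1154]
  T[1,:] = [-0.5000, +0.0000, +0.1250, +0.7500]
  T[2,:] = [+0.2174, +0.1304, +0.0000, -0.0870]
  T[3,:] = [-0.1250, -0.0625, -0.2500, +0.0000]
eigenvalue magnitudes: 0.4079, 0.2305, 0.2305, 0.0211.
ρ(T) = max|λ| = 0.4079; 0.4079 < 1, so it converges for any x₀.

yes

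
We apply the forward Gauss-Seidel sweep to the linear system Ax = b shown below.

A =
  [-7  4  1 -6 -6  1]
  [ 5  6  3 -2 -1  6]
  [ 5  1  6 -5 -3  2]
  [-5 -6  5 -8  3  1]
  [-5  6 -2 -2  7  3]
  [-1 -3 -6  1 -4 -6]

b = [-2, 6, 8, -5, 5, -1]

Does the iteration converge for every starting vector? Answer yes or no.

Diagonal D = diag(-7, 6, 6, -8, 7, -6); L, U strict lower/upper.
GS T = -(D+L)⁻¹U: row 0 first, T[0,2] = -(1)/(-7) = +0.1429; later rows by forward substitution.
  T[0,:] = [+0.0000  +0.5714  +0.1429  -0.8571  -0.8571  +0.1429]
  T[1,:] = [+0.0000  -0.4762  -0.6190  +1.0476  +0.8810  -1.1190]
  T[2,:] = [+0.0000  -0.3968  -0.0159  +1.3730  +1.0675  -0.2659]
  T[3,:] = [+0.0000  -0.2480  +0.3651  +0.6081  +0.9172  +0.7088]
  T[4,:] = [+0.0000  +0.6321  +0.7324  -0.9442  -0.8003  +0.7592]
  T[5,:] = [+0.0000  +0.0770  -0.1259  -1.0232  -0.6787  +0.4136]
|λ(T)| sorted: 1.1516, 0.8475, 0.8475, 0.0878, 0.0878, 0.0000.
ρ(T) = max|λ| = 1.1516; 1.1516 > 1 ⇒ diverges.

no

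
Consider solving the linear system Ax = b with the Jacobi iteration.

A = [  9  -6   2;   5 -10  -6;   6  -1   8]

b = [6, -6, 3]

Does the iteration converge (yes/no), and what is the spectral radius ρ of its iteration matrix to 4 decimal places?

Let D = diag(9, -10, 8); L, U the strict triangles.
Jacobi T = -D⁻¹(L+U): T[2,1] = -(-1)/(8) = +0.1250; T[2,2] = 0.
  T[0,:] = [+0.0000  +0.6667  -0.2222]
  T[1,:] = [+0.5000  +0.0000  -0.6000]
  T[2,:] = [-0.7500  +0.1250  +0.0000]
|roots of det(T-λI)|: 0.8686, 0.5739, 0.5739.
ρ(T) = max|λ| = 0.8686; 0.8686 < 1, so it converges for any x₀.

yes, ρ = 0.8686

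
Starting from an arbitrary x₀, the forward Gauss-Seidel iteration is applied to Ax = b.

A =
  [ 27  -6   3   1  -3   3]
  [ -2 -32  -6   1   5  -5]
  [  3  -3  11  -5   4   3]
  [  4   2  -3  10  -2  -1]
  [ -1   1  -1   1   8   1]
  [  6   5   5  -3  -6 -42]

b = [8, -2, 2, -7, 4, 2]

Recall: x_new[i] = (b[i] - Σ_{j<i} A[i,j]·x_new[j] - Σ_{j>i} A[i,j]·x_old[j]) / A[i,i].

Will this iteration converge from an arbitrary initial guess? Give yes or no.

Diagonal D = diag(27, -32, 11, 10, 8, -42); L, U strict lower/upper.
Gauss-Seidel: T = -(D+L)⁻¹U, row 0 first, T[0,4] = -(-3)/(27) = +0.1111; later rows by forward substitution.
  T[0,:] = [+0.0000, +0.2222, -0.1111, -0.0370, +0.1111, -0.1111]
  T[1,:] = [+0.0000, -0.0139, -0.1806, +0.0336, +0.1493, -0.1493]
  T[2,:] = [+0.0000, -0.0644, -0.0189, +0.4738, -0.3532, -0.2831]
  T[3,:] = [+0.0000, -0.1054, +0.0749, +0.1502, +0.0197, +0.0894]
  T[4,:] = [+0.0000, +0.0346, -0.0030, +0.0316, -0.0514, -0.1668]
  T[5,:] = [+0.0000, +0.0250, -0.0445, +0.0399, -0.0025, -0.0499]
eigenvalue magnitudes: 0.3233, 0.2057, 0.2057, 0.0703, 0.0703, 0.0000.
ρ(T) = max|λ| = 0.3233; 0.3233 < 1, so it converges for any x₀.

yes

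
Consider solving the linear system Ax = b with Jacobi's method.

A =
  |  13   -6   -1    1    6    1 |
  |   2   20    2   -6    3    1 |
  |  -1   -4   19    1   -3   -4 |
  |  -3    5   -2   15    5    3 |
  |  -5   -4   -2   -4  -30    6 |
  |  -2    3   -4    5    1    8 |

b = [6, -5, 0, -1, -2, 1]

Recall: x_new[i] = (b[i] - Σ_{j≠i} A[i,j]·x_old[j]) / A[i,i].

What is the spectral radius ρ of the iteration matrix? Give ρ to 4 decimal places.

0.5748

A = D + L + U where D = diag(13, 20, 19, 15, -30, 8).
Jacobi: T = -D⁻¹(L+U), T[1,4] = -(3)/(20) = -0.1500; T[1,1] = 0.
  T[0,:] = [+0.0000  +0.4615  +0.0769  -0.0769  -0.4615  -0.0769]
  T[1,:] = [-0.1000  +0.0000  -0.1000  +0.3000  -0.1500  -0.0500]
  T[2,:] = [+0.0526  +0.2105  +0.0000  -0.0526  +0.1579  +0.2105]
  T[3,:] = [+0.2000  -0.3333  +0.1333  +0.0000  -0.3333  -0.2000]
  T[4,:] = [-0.1667  -0.1333  -0.0667  -0.1333  +0.0000  +0.2000]
  T[5,:] = [+0.2500  -0.3750  +0.5000  -0.6250  -0.1250  +0.0000]
eigenvalue magnitudes: 0.5748, 0.3415, 0.3415, 0.3035, 0.3035, 0.2217.
spectral radius ρ = 0.5748; 0.5748 < 1 ⇒ converges.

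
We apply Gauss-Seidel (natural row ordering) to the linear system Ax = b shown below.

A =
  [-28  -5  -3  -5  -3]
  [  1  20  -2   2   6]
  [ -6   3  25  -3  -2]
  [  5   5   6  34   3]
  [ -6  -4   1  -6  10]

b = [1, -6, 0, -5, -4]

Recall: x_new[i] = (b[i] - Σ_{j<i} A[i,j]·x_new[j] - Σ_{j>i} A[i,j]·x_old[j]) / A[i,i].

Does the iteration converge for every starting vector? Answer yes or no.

yes

Diagonal D = diag(-28, 20, 25, 34, 10); L, U strict lower/upper.
GS T = -(D+L)⁻¹U: row 0 first, T[0,1] = -(-5)/(-28) = -0.1786; later rows by forward substitution.
  T[0,:] = [+0.0000  -0.1786  -0.1071  -0.1786  -0.1071]
  T[1,:] = [+0.0000  +0.0089  +0.1054  -0.0911  -0.2946]
  T[2,:] = [+0.0000  -0.0439  -0.0384  +0.0881  +0.0896]
  T[3,:] = [+0.0000  +0.0327  +0.0070  +0.0241  -0.0450]
  T[4,:] = [+0.0000  -0.0796  -0.0141  -0.1379  -0.2181]
|roots of det(T-λI)|: 0.3022, 0.0943, 0.0631, 0.0631, 0.0000.
ρ(T) = max|λ| = 0.3022; 0.3022 < 1: convergent.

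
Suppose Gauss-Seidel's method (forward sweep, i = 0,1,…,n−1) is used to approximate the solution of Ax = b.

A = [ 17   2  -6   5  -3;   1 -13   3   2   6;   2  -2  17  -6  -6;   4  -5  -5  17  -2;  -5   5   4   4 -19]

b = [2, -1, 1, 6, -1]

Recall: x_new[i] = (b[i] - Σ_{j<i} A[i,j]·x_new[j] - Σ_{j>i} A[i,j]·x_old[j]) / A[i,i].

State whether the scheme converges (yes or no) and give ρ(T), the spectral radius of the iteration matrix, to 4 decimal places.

Diagonal D = diag(17, -13, 17, 17, -19); L, U strict lower/upper.
GS T = -(D+L)⁻¹U: row 0 first, T[0,2] = -(-6)/(17) = +0.3529; later rows by forward substitution.
  T[0,:] = [+0.0000 -0.1176 +0.3529 -0.2941 +0.1765]
  T[1,:] = [+0.0000 -0.0090 +0.2579 +0.1312 +0.4751]
  T[2,:] = [+0.0000 +0.0128 -0.0112 +0.4030 +0.3881]
  T[3,:] = [+0.0000 +0.0288 -0.0105 +0.2263 +0.3300]
  T[4,:] = [+0.0000 +0.0373 -0.0296 +0.2444 +0.2298]
|roots of det(T-λI)|: 0.5399, 0.0848, 0.0848, 0.0765, 0.0000.
ρ(T) = max|λ| = 0.5399; 0.5399 < 1: convergent.

yes, ρ = 0.5399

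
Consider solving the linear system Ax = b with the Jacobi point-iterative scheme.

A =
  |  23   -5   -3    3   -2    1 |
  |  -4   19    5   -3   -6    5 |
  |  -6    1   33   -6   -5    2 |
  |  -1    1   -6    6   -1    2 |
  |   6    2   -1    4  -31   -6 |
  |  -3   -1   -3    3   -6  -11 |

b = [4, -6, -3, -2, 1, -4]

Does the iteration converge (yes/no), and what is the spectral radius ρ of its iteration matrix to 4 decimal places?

yes, ρ = 0.5599

Write A = D+L+U with D = diag(23, 19, 33, 6, -31, -11).
Jacobi: T = -D⁻¹(L+U), T[5,3] = -(3)/(-11) = +0.2727; T[5,5] = 0.
  T[0,:] = [+0.0000  +0.2174  +0.1304  -0.1304  +0.0870  -0.0435]
  T[1,:] = [+0.2105  +0.0000  -0.2632  +0.1579  +0.3158  -0.2632]
  T[2,:] = [+0.1818  -0.0303  +0.0000  +0.1818  +0.1515  -0.0606]
  T[3,:] = [+0.1667  -0.1667  +1.0000  +0.0000  +0.1667  -0.3333]
  T[4,:] = [+0.1935  +0.0645  -0.0323  +0.1290  +0.0000  -0.1935]
  T[5,:] = [-0.2727  -0.0909  -0.2727  +0.2727  -0.5455  +0.0000]
|roots of det(T-λI)|: 0.5599, 0.4080, 0.3836, 0.3836, 0.2032, 0.2032.
ρ = 0.5599; 0.5599 < 1, so it converges for any x₀.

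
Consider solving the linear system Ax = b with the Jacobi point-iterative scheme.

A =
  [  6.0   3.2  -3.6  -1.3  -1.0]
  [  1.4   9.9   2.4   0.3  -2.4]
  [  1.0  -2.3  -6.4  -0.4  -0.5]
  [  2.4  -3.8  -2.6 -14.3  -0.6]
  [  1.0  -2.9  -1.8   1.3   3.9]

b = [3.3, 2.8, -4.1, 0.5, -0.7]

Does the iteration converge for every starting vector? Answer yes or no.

yes

Let D = diag(6, 9.9, -6.4, -14.3, 3.9); L, U the strict triangles.
T_J = -D⁻¹(L+U): T[1,2] = -(2.4)/(9.9) = -0.2424; T[1,1] = 0.
  T[0,:] = [+0.0000, -0.5333, +0.6000, +0.2167, +0.1667]
  T[1,:] = [-0.1414, +0.0000, -0.2424, -0.0303, +0.2424]
  T[2,:] = [+0.1562, -0.3594, +0.0000, -0.0625, -0.0781]
  T[3,:] = [+0.1678, -0.2657, -0.1818, +0.0000, -0.0420]
  T[4,:] = [-0.2564, +0.7436, +0.4615, -0.3333, +0.0000]
|roots of det(T-λI)|: 0.7165, 0.4777, 0.3648, 0.1332, 0.1332.
ρ = 0.7165; 0.7165 < 1 ⇒ converges.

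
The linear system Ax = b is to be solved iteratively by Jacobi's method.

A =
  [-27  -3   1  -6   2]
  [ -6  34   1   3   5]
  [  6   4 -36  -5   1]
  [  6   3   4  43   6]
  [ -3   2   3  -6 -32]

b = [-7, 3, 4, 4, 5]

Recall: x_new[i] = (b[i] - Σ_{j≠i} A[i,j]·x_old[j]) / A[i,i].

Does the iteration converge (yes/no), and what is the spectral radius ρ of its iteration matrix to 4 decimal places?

Diagonal D = diag(-27, 34, -36, 43, -32); L, U strict lower/upper.
Jacobi: T = -D⁻¹(L+U), T[2,1] = -(4)/(-36) = +0.1111; T[2,2] = 0.
  T[0,:] = [+0.0000  -0.1111  +0.0370  -0.2222  +0.0741]
  T[1,:] = [+0.1765  +0.0000  -0.0294  -0.0882  -0.1471]
  T[2,:] = [+0.1667  +0.1111  +0.0000  -0.1389  +0.0278]
  T[3,:] = [-0.1395  -0.0698  -0.0930  +0.0000  -0.1395]
  T[4,:] = [-0.0938  +0.0625  +0.0938  -0.1875  +0.0000]
|eigenvalues of T|: 0.3285, 0.2542, 0.2068, 0.2068, 0.0709.
ρ(T) = max|λ| = 0.3285; 0.3285 < 1: convergent.

yes, ρ = 0.3285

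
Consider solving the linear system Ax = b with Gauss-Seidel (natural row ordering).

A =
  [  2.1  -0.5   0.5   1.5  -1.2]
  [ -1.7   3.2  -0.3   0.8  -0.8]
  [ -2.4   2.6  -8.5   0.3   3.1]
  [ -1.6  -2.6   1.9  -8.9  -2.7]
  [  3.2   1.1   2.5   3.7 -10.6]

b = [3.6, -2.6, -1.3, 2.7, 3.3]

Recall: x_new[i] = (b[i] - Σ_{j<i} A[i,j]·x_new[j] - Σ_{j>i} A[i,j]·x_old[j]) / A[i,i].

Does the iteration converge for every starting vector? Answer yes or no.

A = D + L + U where D = diag(2.1, 3.2, -8.5, -8.9, -10.6).
Gauss-Seidel: T = -(D+L)⁻¹U, row 0 first, T[0,3] = -(1.5)/(2.1) = -0.7143; later rows by forward substitution.
  T[0,:] = [+0.0000, +0.2381, -0.2381, -0.7143, +0.5714]
  T[1,:] = [+0.0000, +0.1265, -0.0327, -0.6295, +0.5536]
  T[2,:] = [+0.0000, -0.0285, +0.0572, +0.0444, +0.3727]
  T[3,:] = [+0.0000, -0.0858, +0.0646, +0.3218, -0.4883]
  T[4,:] = [+0.0000, +0.0483, -0.0392, -0.1582, +0.1474]
moduli |λ_i(T)| = 0.6683, 0.0696, 0.0696, 0.0223, 0.0000.
spectral radius ρ = 0.6683; 0.6683 < 1: convergent.

yes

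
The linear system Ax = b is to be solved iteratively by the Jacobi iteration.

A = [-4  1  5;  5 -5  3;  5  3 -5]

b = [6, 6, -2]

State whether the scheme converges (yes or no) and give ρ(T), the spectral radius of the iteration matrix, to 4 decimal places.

no, ρ = 1.5610

Split A = D + L + U, D = diag(-4, -5, -5).
Jacobi T = -D⁻¹(L+U): T[0,1] = -(1)/(-4) = +0.2500; T[0,0] = 0.
  T[0,:] = [+0.0000  +0.2500  +1.2500]
  T[1,:] = [+1.0000  +0.0000  +0.6000]
  T[2,:] = [+1.0000  +0.6000  +0.0000]
|roots of det(T-λI)|: 1.5610, 0.9610, 0.6000.
ρ = 1.5610; 1.5610 > 1: divergent.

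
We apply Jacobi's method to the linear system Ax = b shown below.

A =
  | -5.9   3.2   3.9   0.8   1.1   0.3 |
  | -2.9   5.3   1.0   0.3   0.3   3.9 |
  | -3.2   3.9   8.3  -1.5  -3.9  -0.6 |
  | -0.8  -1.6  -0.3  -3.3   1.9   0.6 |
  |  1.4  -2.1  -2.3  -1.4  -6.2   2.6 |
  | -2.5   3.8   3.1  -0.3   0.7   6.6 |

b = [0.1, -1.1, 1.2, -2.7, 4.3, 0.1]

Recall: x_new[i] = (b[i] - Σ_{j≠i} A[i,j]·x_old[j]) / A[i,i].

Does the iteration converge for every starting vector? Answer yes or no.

no

Write A = D+L+U with D = diag(-5.9, 5.3, 8.3, -3.3, -6.2, 6.6).
Jacobi T = -D⁻¹(L+U): T[5,1] = -(3.8)/(6.6) = -0.5758; T[5,5] = 0.
  T[0,:] = [+0.0000 +0.5424 +0.6610 +0.1356 +0.1864 +0.0508]
  T[1,:] = [+0.5472 +0.0000 -0.1887 -0.0566 -0.0566 -0.7358]
  T[2,:] = [+0.3855 -0.4699 +0.0000 +0.1807 +0.4699 +0.0723]
  T[3,:] = [-0.2424 -0.4848 -0.0909 +0.0000 +0.5758 +0.1818]
  T[4,:] = [+0.2258 -0.3387 -0.3710 -0.2258 +0.0000 +0.4194]
  T[5,:] = [+0.3788 -0.5758 -0.4697 +0.0455 -0.1061 +0.0000]
moduli |λ_i(T)| = 1.2164, 0.5998, 0.5998, 0.4908, 0.4908, 0.0144.
ρ = 1.2164; 1.2164 > 1, so it fails to converge.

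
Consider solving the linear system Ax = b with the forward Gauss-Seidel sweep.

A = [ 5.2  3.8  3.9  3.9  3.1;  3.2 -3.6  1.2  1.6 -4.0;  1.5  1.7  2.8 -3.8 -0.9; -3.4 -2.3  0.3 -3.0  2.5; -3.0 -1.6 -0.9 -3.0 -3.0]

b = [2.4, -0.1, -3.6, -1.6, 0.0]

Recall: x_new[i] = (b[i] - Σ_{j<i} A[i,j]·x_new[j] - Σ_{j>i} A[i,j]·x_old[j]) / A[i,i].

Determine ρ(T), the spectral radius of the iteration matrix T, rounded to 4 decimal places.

1.5264

A = D + L + U where D = diag(5.2, -3.6, 2.8, -3, -3).
GS T = -(D+L)⁻¹U: row 0 first, T[0,3] = -(3.9)/(5.2) = -0.7500; later rows by forward substitution.
  T[0,:] = [+0.0000 -0.7308 -0.7500 -0.7500 -0.5962]
  T[1,:] = [+0.0000 -0.6496 -0.3333 -0.2222 -1.6410]
  T[2,:] = [+0.0000 +0.7859 +0.6042 +1.8938 +1.6371]
  T[3,:] = [+0.0000 +1.4048 +1.1660 +1.2098 +2.9308]
  T[4,:] = [+0.0000 -0.5633 -0.4194 -0.9094 -1.9506]
|roots of det(T-λI)|: 1.5264, 1.1419, 1.1419, 0.1384, 0.0000.
ρ(T) = max|λ| = 1.5264; 1.5264 > 1: divergent.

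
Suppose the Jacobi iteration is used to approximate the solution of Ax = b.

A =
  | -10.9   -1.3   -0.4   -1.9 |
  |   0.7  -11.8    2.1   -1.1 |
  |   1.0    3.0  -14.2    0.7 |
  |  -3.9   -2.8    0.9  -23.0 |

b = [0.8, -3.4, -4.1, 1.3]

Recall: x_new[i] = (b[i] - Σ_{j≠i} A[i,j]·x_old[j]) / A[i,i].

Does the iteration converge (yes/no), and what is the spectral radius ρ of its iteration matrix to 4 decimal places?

Diagonal D = diag(-10.9, -11.8, -14.2, -23); L, U strict lower/upper.
Jacobi: T = -D⁻¹(L+U), T[1,3] = -(-1.1)/(-11.8) = -0.0932; T[1,1] = 0.
  T[0,:] = [+0.0000 -0.1193 -0.0367 -0.1743]
  T[1,:] = [+0.0593 +0.0000 +0.1780 -0.0932]
  T[2,:] = [+0.0704 +0.2113 +0.0000 +0.0493]
  T[3,:] = [-0.1696 -0.1217 +0.0391 +0.0000]
moduli |λ_i(T)| = 0.2776, 0.1877, 0.1877, 0.0807.
ρ = 0.2776; 0.2776 < 1, so it converges for any x₀.

yes, ρ = 0.2776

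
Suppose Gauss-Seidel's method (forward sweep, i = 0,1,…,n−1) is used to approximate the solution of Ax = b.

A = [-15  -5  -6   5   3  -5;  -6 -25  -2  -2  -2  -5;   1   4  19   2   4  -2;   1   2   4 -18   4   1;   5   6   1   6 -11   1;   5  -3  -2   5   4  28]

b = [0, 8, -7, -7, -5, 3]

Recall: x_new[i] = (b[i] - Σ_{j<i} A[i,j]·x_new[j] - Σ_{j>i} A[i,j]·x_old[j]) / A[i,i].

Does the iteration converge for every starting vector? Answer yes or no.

yes

Let D = diag(-15, -25, 19, -18, -11, 28); L, U the strict triangles.
GS T = -(D+L)⁻¹U: row 0 first, T[0,3] = -(5)/(-15) = +0.3333; later rows by forward substitution.
  T[0,:] = [+0.0000  -0.3333  -0.4000  +0.3333  +0.2000  -0.3333]
  T[1,:] = [+0.0000  +0.0800  +0.0160  -0.1600  -0.1280  -0.1200]
  T[2,:] = [+0.0000  +0.0007  +0.0177  -0.0891  -0.1941  +0.1481]
  T[3,:] = [+0.0000  -0.0095  -0.0165  -0.0191  +0.1760  +0.0566]
  T[4,:] = [+0.0000  -0.1130  -0.1805  +0.0457  +0.0994  -0.0817]
  T[5,:] = [+0.0000  +0.0860  +0.1031  -0.0862  -0.1089  +0.0588]
moduli |λ_i(T)| = 0.3887, 0.1065, 0.1065, 0.0479, 0.0479, 0.0000.
ρ(T) = max|λ| = 0.3887; 0.3887 < 1: convergent.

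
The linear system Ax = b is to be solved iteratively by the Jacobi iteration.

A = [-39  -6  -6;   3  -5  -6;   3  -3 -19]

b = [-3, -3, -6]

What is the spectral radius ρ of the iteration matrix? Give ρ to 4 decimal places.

Write A = D+L+U with D = diag(-39, -5, -19).
Jacobi: T = -D⁻¹(L+U), T[0,2] = -(-6)/(-39) = -0.1538; T[0,0] = 0.
  T[0,:] = [+0.0000 -0.1538 -0.1538]
  T[1,:] = [+0.6000 +0.0000 -1.2000]
  T[2,:] = [+0.1579 -0.1579 +0.0000]
eigenvalue magnitudes: 0.4205, 0.3225, 0.3225.
ρ(T) = max|λ| = 0.4205; 0.4205 < 1, so it converges for any x₀.

0.4205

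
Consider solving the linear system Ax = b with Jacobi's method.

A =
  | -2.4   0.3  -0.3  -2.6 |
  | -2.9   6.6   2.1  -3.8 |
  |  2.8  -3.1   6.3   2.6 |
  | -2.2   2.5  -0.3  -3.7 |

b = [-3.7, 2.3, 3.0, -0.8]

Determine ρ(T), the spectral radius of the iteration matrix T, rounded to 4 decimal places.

Write A = D+L+U with D = diag(-2.4, 6.6, 6.3, -3.7).
Jacobi T = -D⁻¹(L+U): T[1,0] = -(-2.9)/(6.6) = +0.4394; T[1,1] = 0.
  T[0,:] = [+0.0000  +0.1250  -0.1250  -1.0833]
  T[1,:] = [+0.4394  +0.0000  -0.3182  +0.5758]
  T[2,:] = [-0.4444  +0.4921  +0.0000  -0.4127]
  T[3,:] = [-0.5946  +0.6757  -0.0811  +0.0000]
moduli |λ_i(T)| = 1.1665, 0.7431, 0.3507, 0.0727.
ρ(T) = max|λ| = 1.1665; 1.1665 > 1, so it fails to converge.

1.1665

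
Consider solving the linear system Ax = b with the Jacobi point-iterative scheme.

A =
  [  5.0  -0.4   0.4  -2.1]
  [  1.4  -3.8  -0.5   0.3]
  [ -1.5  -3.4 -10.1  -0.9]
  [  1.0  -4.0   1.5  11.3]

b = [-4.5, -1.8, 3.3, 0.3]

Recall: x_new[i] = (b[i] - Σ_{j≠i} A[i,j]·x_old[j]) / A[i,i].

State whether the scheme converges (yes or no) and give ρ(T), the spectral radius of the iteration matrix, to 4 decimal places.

A = D + L + U where D = diag(5, -3.8, -10.1, 11.3).
T_J = -D⁻¹(L+U): T[0,2] = -(0.4)/(5) = -0.0800; T[0,0] = 0.
  T[0,:] = [+0.0000  +0.0800  -0.0800  +0.4200]
  T[1,:] = [+0.3684  +0.0000  -0.1316  +0.0789]
  T[2,:] = [-0.1485  -0.3366  +0.0000  -0.0891]
  T[3,:] = [-0.0885  +0.3540  -0.1327  +0.0000]
eigenvalue magnitudes: 0.5309, 0.3656, 0.3656, 0.1630.
spectral radius ρ = 0.5309; 0.5309 < 1: convergent.

yes, ρ = 0.5309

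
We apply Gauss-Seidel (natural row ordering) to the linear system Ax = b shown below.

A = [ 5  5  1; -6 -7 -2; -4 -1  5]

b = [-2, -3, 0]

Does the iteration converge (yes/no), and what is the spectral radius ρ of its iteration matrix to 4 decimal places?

yes, ρ = 0.9222

Write A = D+L+U with D = diag(5, -7, 5).
GS T = -(D+L)⁻¹U: row 0 first, T[0,2] = -(1)/(5) = -0.2000; later rows by forward substitution.
  T[0,:] = [+0.0000  -1.0000  -0.2000]
  T[1,:] = [+0.0000  +0.8571  -0.1143]
  T[2,:] = [+0.0000  -0.6286  -0.1829]
|λ(T)| sorted: 0.9222, 0.2479, 0.0000.
ρ = 0.9222; 0.9222 < 1, so it converges for any x₀.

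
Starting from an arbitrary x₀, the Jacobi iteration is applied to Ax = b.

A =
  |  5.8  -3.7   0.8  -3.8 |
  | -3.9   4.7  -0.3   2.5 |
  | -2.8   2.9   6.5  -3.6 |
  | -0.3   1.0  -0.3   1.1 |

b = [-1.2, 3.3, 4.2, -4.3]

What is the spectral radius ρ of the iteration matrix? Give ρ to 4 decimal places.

Let D = diag(5.8, 4.7, 6.5, 1.1); L, U the strict triangles.
Jacobi: T = -D⁻¹(L+U), T[1,2] = -(-0.3)/(4.7) = +0.0638; T[1,1] = 0.
  T[0,:] = [+0.0000, +0.6379, -0.1379, +0.6552]
  T[1,:] = [+0.8298, +0.0000, +0.0638, -0.5319]
  T[2,:] = [+0.4308, -0.4462, +0.0000, +0.5538]
  T[3,:] = [+0.2727, -0.9091, +0.2727, +0.0000]
|λ(T)| sorted: 1.2360, 0.7224, 0.7224, 0.1762.
spectral radius ρ = 1.2360; 1.2360 > 1 ⇒ diverges.

1.2360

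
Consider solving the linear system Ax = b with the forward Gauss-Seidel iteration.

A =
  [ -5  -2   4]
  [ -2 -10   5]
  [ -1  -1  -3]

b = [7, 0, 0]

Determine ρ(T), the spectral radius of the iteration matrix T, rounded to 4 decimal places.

Let D = diag(-5, -10, -3); L, U the strict triangles.
GS T = -(D+L)⁻¹U: row 0 first, T[0,2] = -(4)/(-5) = +0.8000; later rows by forward substitution.
  T[0,:] = [+0.0000, -0.4000, +0.8000]
  T[1,:] = [+0.0000, +0.0800, +0.3400]
  T[2,:] = [+0.0000, +0.1067, -0.3800]
|roots of det(T-λI)|: 0.4486, 0.1486, 0.0000.
spectral radius ρ = 0.4486; 0.4486 < 1: convergent.

0.4486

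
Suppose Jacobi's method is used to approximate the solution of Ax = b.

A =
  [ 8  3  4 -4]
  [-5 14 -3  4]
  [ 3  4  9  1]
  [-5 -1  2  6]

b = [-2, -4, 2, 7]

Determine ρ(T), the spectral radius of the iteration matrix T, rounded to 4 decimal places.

0.8548

Split A = D + L + U, D = diag(8, 14, 9, 6).
T_J = -D⁻¹(L+U): T[2,1] = -(4)/(9) = -0.4444; T[2,2] = 0.
  T[0,:] = [+0.0000  -0.3750  -0.5000  +0.5000]
  T[1,:] = [+0.3571  +0.0000  +0.2143  -0.2857]
  T[2,:] = [-0.3333  -0.4444  +0.0000  -0.1111]
  T[3,:] = [+0.8333  +0.1667  -0.3333  +0.0000]
|eigenvalues of T|: 0.8548, 0.5091, 0.5091, 0.1933.
ρ(T) = max|λ| = 0.8548; 0.8548 < 1 ⇒ converges.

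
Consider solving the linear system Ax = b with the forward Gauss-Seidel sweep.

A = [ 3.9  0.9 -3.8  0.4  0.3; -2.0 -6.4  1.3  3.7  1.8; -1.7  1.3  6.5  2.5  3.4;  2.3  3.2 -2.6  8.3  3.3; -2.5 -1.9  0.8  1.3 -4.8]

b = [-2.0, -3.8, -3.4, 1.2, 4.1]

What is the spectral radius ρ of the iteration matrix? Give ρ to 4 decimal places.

Diagonal D = diag(3.9, -6.4, 6.5, 8.3, -4.8); L, U strict lower/upper.
Gauss-Seidel: T = -(D+L)⁻¹U, row 0 first, T[0,2] = -(-3.8)/(3.9) = +0.9744; later rows by forward substitution.
  T[0,:] = [+0.0000, -0.2308, +0.9744, -0.1026, -0.0769]
  T[1,:] = [+0.0000, +0.0721, -0.1014, +0.6102, +0.3053]
  T[2,:] = [+0.0000, -0.0748, +0.2751, -0.5335, -0.6043]
  T[3,:] = [+0.0000, +0.0127, -0.1447, -0.3739, -0.6833]
  T[4,:] = [+0.0000, +0.0826, -0.4607, -0.3783, -0.3665]
|eigenvalues of T|: 1.1610, 0.5145, 0.2256, 0.0277, 0.0000.
ρ = 1.1610; 1.1610 > 1 ⇒ diverges.

1.1610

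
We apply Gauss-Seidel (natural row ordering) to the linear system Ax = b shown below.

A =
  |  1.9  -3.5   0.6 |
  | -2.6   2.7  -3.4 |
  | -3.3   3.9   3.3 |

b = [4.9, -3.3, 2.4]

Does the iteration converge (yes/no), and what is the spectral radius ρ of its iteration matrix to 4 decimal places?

Diagonal D = diag(1.9, 2.7, 3.3); L, U strict lower/upper.
GS T = -(D+L)⁻¹U: row 0 first, T[0,2] = -(0.6)/(1.9) = -0.3158; later rows by forward substitution.
  T[0,:] = [+0.0000, +1.8421, -0.3158]
  T[1,:] = [+0.0000, +1.7739, +0.9552]
  T[2,:] = [+0.0000, -0.2543, -1.4446]
|λ(T)| sorted: 1.6966, 1.3673, 0.0000.
ρ(T) = max|λ| = 1.6966; 1.6966 > 1 ⇒ diverges.

no, ρ = 1.6966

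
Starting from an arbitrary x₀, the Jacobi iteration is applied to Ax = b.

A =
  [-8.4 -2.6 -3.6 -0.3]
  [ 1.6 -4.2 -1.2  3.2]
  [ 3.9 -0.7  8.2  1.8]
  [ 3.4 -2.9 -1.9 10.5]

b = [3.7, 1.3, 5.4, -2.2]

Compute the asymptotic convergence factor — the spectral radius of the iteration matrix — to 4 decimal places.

Diagonal D = diag(-8.4, -4.2, 8.2, 10.5); L, U strict lower/upper.
Jacobi: T = -D⁻¹(L+U), T[0,3] = -(-0.3)/(-8.4) = -0.0357; T[0,0] = 0.
  T[0,:] = [+0.0000  -0.3095  -0.4286  -0.0357]
  T[1,:] = [+0.3810  +0.0000  -0.2857  +0.7619]
  T[2,:] = [-0.4756  +0.0854  +0.0000  -0.2195]
  T[3,:] = [-0.3238  +0.2762  +0.1810  +0.0000]
eigenvalue magnitudes: 0.5165, 0.4274, 0.1753, 0.0863.
ρ = 0.5165; 0.5165 < 1 ⇒ converges.

0.5165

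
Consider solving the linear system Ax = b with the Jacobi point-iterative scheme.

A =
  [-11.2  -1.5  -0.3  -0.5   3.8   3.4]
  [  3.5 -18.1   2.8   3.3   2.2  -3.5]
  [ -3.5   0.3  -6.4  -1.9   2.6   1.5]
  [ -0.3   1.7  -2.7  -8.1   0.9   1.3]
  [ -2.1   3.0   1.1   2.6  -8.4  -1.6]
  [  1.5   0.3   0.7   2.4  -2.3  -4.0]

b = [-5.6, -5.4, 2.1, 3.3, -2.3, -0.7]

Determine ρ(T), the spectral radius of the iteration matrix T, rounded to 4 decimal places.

0.8695

Diagonal D = diag(-11.2, -18.1, -6.4, -8.1, -8.4, -4); L, U strict lower/upper.
Jacobi T = -D⁻¹(L+U): T[1,2] = -(2.8)/(-18.1) = +0.1547; T[1,1] = 0.
  T[0,:] = [+0.0000, -0.1339, -0.0268, -0.0446, +0.3393, +0.3036]
  T[1,:] = [+0.1934, +0.0000, +0.1547, +0.1823, +0.1215, -0.1934]
  T[2,:] = [-0.5469, +0.0469, +0.0000, -0.2969, +0.4062, +0.2344]
  T[3,:] = [-0.0370, +0.2099, -0.3333, +0.0000, +0.1111, +0.1605]
  T[4,:] = [-0.2500, +0.3571, +0.1310, +0.3095, +0.0000, -0.1905]
  T[5,:] = [+0.3750, +0.0750, +0.1750, +0.6000, -0.5750, +0.0000]
eigenvalue magnitudes: 0.8695, 0.5431, 0.4060, 0.2974, 0.2974, 0.0391.
ρ(T) = max|λ| = 0.8695; 0.8695 < 1: convergent.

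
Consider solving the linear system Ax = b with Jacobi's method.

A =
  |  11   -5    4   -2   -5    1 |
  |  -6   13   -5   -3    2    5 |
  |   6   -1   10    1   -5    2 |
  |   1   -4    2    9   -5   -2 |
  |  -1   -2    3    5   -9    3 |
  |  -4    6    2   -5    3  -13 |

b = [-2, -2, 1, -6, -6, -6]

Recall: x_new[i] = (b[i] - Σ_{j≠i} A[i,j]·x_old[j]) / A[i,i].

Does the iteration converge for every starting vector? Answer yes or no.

Write A = D+L+U with D = diag(11, 13, 10, 9, -9, -13).
Jacobi: T = -D⁻¹(L+U), T[4,1] = -(-2)/(-9) = -0.2222; T[4,4] = 0.
  T[0,:] = [+0.0000  +0.4545  -0.3636  +0.1818  +0.4545  -0.0909]
  T[1,:] = [+0.4615  +0.0000  +0.3846  +0.2308  -0.1538  -0.3846]
  T[2,:] = [-0.6000  +0.1000  +0.0000  -0.1000  +0.5000  -0.2000]
  T[3,:] = [-0.1111  +0.4444  -0.2222  +0.0000  +0.5556  +0.2222]
  T[4,:] = [-0.1111  -0.2222  +0.3333  +0.5556  +0.0000  +0.3333]
  T[5,:] = [-0.3077  +0.4615  +0.1538  -0.3846  +0.2308  +0.0000]
moduli |λ_i(T)| = 1.2110, 0.6891, 0.6891, 0.5339, 0.5339, 0.1621.
spectral radius ρ = 1.2110; 1.2110 > 1, so it fails to converge.

no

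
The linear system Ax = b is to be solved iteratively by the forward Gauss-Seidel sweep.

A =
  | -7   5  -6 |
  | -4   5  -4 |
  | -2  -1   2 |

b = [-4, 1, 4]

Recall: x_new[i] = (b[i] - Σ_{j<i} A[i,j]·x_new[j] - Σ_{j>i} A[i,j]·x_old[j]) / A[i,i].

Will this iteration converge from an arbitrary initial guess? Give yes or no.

Split A = D + L + U, D = diag(-7, 5, 2).
Gauss-Seidel: T = -(D+L)⁻¹U, row 0 first, T[0,2] = -(-6)/(-7) = -0.8571; later rows by forward substitution.
  T[0,:] = [+0.0000, +0.7143, -0.8571]
  T[1,:] = [+0.0000, +0.5714, +0.1143]
  T[2,:] = [+0.0000, +1.0000, -0.8000]
eigenvalue magnitudes: 0.8788, 0.6502, 0.0000.
ρ(T) = max|λ| = 0.8788; 0.8788 < 1, so it converges for any x₀.

yes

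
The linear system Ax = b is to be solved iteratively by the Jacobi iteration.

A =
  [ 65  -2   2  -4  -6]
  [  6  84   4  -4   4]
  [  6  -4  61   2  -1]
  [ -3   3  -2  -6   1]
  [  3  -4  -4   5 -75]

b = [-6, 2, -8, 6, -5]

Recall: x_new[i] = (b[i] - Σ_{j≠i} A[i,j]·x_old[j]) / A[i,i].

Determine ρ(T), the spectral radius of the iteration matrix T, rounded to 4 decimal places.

0.2155

Diagonal D = diag(65, 84, 61, -6, -75); L, U strict lower/upper.
Jacobi: T = -D⁻¹(L+U), T[2,1] = -(-4)/(61) = +0.0656; T[2,2] = 0.
  T[0,:] = [+0.0000  +0.0308  -0.0308  +0.0615  +0.0923]
  T[1,:] = [-0.0714  +0.0000  -0.0476  +0.0476  -0.0476]
  T[2,:] = [-0.0984  +0.0656  +0.0000  -0.0328  +0.0164]
  T[3,:] = [-0.5000  +0.5000  -0.3333  +0.0000  +0.1667]
  T[4,:] = [+0.0400  -0.0533  -0.0533  +0.0667  +0.0000]
|roots of det(T-λI)|: 0.2155, 0.1457, 0.1457, 0.0408, 0.0408.
ρ(T) = max|λ| = 0.2155; 0.2155 < 1: convergent.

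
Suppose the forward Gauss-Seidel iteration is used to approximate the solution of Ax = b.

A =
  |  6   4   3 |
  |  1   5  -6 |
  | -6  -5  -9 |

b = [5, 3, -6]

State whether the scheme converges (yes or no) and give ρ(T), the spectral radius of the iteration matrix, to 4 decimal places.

A = D + L + U where D = diag(6, 5, -9).
T_GS = -(D+L)⁻¹U: row 0 first, T[0,2] = -(3)/(6) = -0.5000; later rows by forward substitution.
  T[0,:] = [+0.0000  -0.6667  -0.5000]
  T[1,:] = [+0.0000  +0.1333  +1.3000]
  T[2,:] = [+0.0000  +0.3704  -0.3889]
|eigenvalues of T|: 0.8692, 0.6136, 0.0000.
ρ = 0.8692; 0.8692 < 1: convergent.

yes, ρ = 0.8692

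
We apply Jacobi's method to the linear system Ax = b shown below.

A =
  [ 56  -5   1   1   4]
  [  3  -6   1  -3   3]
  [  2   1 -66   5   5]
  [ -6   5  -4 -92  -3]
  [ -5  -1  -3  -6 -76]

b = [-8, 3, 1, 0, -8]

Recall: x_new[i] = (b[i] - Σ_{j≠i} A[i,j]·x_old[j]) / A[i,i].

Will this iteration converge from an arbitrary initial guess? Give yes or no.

A = D + L + U where D = diag(56, -6, -66, -92, -76).
Jacobi T = -D⁻¹(L+U): T[0,2] = -(1)/(56) = -0.0179; T[0,0] = 0.
  T[0,:] = [+0.0000  +0.0893  -0.0179  -0.0179  -0.0714]
  T[1,:] = [+0.5000  +0.0000  +0.1667  -0.5000  +0.5000]
  T[2,:] = [+0.0303  +0.0152  +0.0000  +0.0758  +0.0758]
  T[3,:] = [-0.0652  +0.0543  -0.0435  +0.0000  -0.0326]
  T[4,:] = [-0.0658  -0.0132  -0.0395  -0.0789  +0.0000]
|λ(T)| sorted: 0.1697, 0.1377, 0.1033, 0.1033, 0.0235.
ρ = 0.1697; 0.1697 < 1, so it converges for any x₀.

yes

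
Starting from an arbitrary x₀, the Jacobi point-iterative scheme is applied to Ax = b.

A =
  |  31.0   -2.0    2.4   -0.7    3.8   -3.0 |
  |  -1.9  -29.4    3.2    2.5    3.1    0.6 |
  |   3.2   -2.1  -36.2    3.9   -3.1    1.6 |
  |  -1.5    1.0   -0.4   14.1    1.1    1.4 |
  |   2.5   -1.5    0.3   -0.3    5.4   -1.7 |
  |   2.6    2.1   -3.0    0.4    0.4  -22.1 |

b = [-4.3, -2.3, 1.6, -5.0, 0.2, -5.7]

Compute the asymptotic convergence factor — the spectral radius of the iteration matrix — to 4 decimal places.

Diagonal D = diag(31, -29.4, -36.2, 14.1, 5.4, -22.1); L, U strict lower/upper.
Jacobi: T = -D⁻¹(L+U), T[3,0] = -(-1.5)/(14.1) = +0.1064; T[3,3] = 0.
  T[0,:] = [+0.0000  +0.0645  -0.0774  +0.0226  -0.1226  +0.0968]
  T[1,:] = [-0.0646  +0.0000  +0.1088  +0.0850  +0.1054  +0.0204]
  T[2,:] = [+0.0884  -0.0580  +0.0000  +0.1077  -0.0856  +0.0442]
  T[3,:] = [+0.1064  -0.0709  +0.0284  +0.0000  -0.0780  -0.0993]
  T[4,:] = [-0.4630  +0.2778  -0.0556  +0.0556  +0.0000  +0.3148]
  T[5,:] = [+0.1176  +0.0950  -0.1357  +0.0181  +0.0181  +0.0000]
|eigenvalues of T|: 0.3309, 0.1907, 0.1473, 0.0923, 0.0923, 0.0637.
ρ(T) = max|λ| = 0.3309; 0.3309 < 1, so it converges for any x₀.

0.3309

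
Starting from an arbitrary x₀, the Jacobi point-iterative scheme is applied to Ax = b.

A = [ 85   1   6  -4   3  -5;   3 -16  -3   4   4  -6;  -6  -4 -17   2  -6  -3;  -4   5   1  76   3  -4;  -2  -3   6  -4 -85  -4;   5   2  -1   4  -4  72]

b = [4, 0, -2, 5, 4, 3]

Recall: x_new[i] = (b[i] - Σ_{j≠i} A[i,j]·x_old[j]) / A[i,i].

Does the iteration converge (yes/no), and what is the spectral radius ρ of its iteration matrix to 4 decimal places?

A = D + L + U where D = diag(85, -16, -17, 76, -85, 72).
T_J = -D⁻¹(L+U): T[0,3] = -(-4)/(85) = +0.0471; T[0,0] = 0.
  T[0,:] = [+0.0000, -0.0118, -0.0706, +0.0471, -0.0353, +0.0588]
  T[1,:] = [+0.1875, +0.0000, -0.1875, +0.2500, +0.2500, -0.3750]
  T[2,:] = [-0.3529, -0.2353, +0.0000, +0.1176, -0.3529, -0.1765]
  T[3,:] = [+0.0526, -0.0658, -0.0132, +0.0000, -0.0395, +0.0526]
  T[4,:] = [-0.0235, -0.0353, +0.0706, -0.0471, +0.0000, -0.0471]
  T[5,:] = [-0.0694, -0.0278, +0.0139, -0.0556, +0.0556, +0.0000]
eigenvalue magnitudes: 0.2422, 0.1508, 0.1508, 0.1071, 0.1071, 0.0138.
spectral radius ρ = 0.2422; 0.2422 < 1, so it converges for any x₀.

yes, ρ = 0.2422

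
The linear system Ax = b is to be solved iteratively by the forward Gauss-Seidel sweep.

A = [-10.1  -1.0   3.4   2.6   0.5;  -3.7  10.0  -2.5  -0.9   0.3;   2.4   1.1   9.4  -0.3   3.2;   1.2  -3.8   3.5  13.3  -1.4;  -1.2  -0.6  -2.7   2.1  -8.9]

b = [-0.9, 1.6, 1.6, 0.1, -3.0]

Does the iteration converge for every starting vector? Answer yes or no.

Write A = D+L+U with D = diag(-10.1, 10, 9.4, 13.3, -8.9).
T_GS = -(D+L)⁻¹U: row 0 first, T[0,4] = -(0.5)/(-10.1) = +0.0495; later rows by forward substitution.
  T[0,:] = [+0.0000  -0.0990  +0.3366  +0.2574  +0.0495]
  T[1,:] = [+0.0000  -0.0366  +0.3746  +0.1852  -0.0117]
  T[2,:] = [+0.0000  +0.0296  -0.1298  -0.0555  -0.3517]
  T[3,:] = [+0.0000  -0.0093  +0.1108  +0.0443  +0.1900]
  T[4,:] = [+0.0000  +0.0047  -0.0051  -0.0199  +0.1456]
moduli |λ_i(T)| = 0.1579, 0.1319, 0.0333, 0.0162, 0.0000.
ρ(T) = max|λ| = 0.1579; 0.1579 < 1 ⇒ converges.

yes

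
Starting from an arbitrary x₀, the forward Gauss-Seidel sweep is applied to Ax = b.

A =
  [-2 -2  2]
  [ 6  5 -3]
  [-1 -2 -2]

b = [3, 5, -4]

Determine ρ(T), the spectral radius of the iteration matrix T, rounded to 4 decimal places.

1.5000

A = D + L + U where D = diag(-2, 5, -2).
T_GS = -(D+L)⁻¹U: row 0 first, T[0,1] = -(-2)/(-2) = -1.0000; later rows by forward substitution.
  T[0,:] = [+0.0000  -1.0000  +1.0000]
  T[1,:] = [+0.0000  +1.2000  -0.6000]
  T[2,:] = [+0.0000  -0.7000  +0.1000]
|roots of det(T-λI)|: 1.5000, 0.2000, 0.0000.
ρ = 1.5000; 1.5000 > 1 ⇒ diverges.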